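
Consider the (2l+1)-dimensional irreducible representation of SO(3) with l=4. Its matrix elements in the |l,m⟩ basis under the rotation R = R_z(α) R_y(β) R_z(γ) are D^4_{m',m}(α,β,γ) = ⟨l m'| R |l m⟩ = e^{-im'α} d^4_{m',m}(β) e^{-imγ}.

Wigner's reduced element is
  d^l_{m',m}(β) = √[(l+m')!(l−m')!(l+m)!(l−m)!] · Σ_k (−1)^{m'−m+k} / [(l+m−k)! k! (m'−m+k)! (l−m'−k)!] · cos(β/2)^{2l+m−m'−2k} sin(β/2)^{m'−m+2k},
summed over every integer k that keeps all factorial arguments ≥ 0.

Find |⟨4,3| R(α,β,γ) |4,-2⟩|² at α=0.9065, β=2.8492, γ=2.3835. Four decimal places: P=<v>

P=0.2235

Split into d^4_{3,-2}(β=2.8492) × two z-phases.
With c≡cos(β/2)=0.145676 and s≡sin(β/2)=0.989332, N=[5040·1·2·720]^{1/2}=2693.993318
The bounds max(0,m−m')=0 and min(l+m,l−m')=1 give 2 terms
  k=0: (−1)^5·2693.9933/(240)·0.1457^3·0.9893^5 = -0.032890
  k=1: (−1)^6·2693.9933/(720)·0.1457^1·0.9893^7 = +0.505647
d^4_{3,-2}(2.8492) = -0.032890 +0.505647 = +0.472758
|D^4_{3,-2}|² = |d^4_{3,-2}(β)|² = (+0.472758)² = 0.223500 (the z-rotation phases have unit modulus)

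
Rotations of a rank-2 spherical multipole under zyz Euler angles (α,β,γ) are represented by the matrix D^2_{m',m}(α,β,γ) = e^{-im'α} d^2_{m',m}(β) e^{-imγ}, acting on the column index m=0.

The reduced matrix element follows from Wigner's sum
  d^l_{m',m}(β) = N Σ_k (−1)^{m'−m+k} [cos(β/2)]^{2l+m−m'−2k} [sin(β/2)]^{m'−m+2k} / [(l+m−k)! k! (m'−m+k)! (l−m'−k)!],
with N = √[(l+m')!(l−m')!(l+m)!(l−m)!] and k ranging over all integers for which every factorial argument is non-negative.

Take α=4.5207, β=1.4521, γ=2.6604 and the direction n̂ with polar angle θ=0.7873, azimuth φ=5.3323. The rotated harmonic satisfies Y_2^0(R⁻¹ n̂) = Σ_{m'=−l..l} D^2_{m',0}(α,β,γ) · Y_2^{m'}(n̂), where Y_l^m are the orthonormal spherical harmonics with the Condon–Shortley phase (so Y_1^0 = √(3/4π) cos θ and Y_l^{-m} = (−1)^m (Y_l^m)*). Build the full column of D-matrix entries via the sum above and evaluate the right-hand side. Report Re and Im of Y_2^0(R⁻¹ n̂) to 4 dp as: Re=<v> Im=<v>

Need the full column D^2_{m',0} for m'=−2..2 at α=4.5207, β=1.4521, γ=2.6604.
cos(β/2)=0.747803, sin(β/2)=0.663921
d^2_{-2,0}: single k=2 term ⇒ +0.603785;  D = -0.559954+0.225849i
d^2_{-1,0}: k∈[1..2] ⇒ +0.680069 -0.536058 = +0.144011;  D = -0.027437-0.141373i
d^2_{0,0}: k∈[0..2] ⇒ +0.312715 -0.985977 +0.194297 = -0.478966;  D = -0.478966+0.000000i
d^2_{1,0}: k∈[0..1] ⇒ -0.680069 +0.536058 = -0.144011;  D = +0.027437-0.141373i
d^2_{2,0}: single k=0 term ⇒ +0.603785;  D = -0.559954-0.225849i
Y_2^{m'}(θ=0.7873,φ=5.3323) and Σ D·Y over m':
  (-0.5600+0.2258i)·(-0.0630+0.1833i)  (-0.0274-0.1414i)·(+0.2244+0.3144i)  (-0.4790+0.0000i)·(+0.1559+0.0000i)  (+0.0274-0.1414i)·(-0.2244+0.3144i)  (-0.5600-0.2258i)·(-0.0630-0.1833i)
Y_2^0(R⁻¹ n̂) = -0.010351+0.000000i

Re=-0.0104 Im=0.0000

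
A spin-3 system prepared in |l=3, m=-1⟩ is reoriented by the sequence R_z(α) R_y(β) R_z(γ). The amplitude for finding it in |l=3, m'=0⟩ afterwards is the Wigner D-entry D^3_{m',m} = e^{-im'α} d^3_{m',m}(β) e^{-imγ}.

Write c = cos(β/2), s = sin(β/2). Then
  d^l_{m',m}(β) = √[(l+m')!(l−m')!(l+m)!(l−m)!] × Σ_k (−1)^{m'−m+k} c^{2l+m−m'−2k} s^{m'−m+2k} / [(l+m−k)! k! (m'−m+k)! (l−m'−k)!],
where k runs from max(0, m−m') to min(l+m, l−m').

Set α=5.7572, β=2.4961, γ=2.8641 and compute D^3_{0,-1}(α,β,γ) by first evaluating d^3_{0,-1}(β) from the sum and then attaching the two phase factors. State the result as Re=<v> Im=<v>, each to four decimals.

Re=0.5488 Im=-0.1563

First d^3_{0,-1}(β=2.4961), then the phase factors e^{-i(0)α} and e^{-i(-1)γ}:
With c≡cos(β/2)=0.317172 and s≡sin(β/2)=0.948368, N=[6·6·2·24]^{1/2}=41.569219
The bounds max(0,m−m')=0 and min(l+m,l−m')=2 give 3 terms
  k=0: (−1)^1·41.5692/(12)·0.3172^5·0.9484^1 = -0.010545
  k=1: (−1)^2·41.5692/(4)·0.3172^3·0.9484^3 = +0.282832
  k=2: (−1)^3·41.5692/(12)·0.3172^1·0.9484^5 = -0.842889
d^3_{0,-1}(2.4961) = -0.010545 +0.282832 -0.842889 = -0.570602
Attach z-rotation phases: D = e^{-i(0)(5.7572)}·(-0.570602)·e^{-i(-1)(2.8641)} = +0.548774-0.156314i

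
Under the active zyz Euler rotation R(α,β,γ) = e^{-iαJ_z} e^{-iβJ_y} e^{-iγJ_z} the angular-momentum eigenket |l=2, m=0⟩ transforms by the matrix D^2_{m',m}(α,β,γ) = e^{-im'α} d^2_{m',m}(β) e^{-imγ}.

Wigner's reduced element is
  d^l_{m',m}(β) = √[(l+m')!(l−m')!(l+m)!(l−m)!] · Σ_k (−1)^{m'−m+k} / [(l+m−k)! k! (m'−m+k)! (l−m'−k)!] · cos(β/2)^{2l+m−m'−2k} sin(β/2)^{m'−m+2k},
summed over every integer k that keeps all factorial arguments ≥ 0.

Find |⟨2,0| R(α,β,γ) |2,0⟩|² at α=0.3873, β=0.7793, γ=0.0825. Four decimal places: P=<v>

P=0.0672

First d^2_{0,0}(β=0.7793), then the phase factors e^{-i(0)α} and e^{-i(0)γ}:
With c≡cos(β/2)=0.925042 and s≡sin(β/2)=0.379865, N=[2·2·2·2]^{1/2}=4.000000
k∈{0,1,2} keeps every argument non-negative
  k=0: (−1)^0·4.0000/(4)·0.9250^4·0.3799^0 = +0.732227
  k=1: (−1)^1·4.0000/(1)·0.9250^2·0.3799^2 = -0.493902
  k=2: (−1)^2·4.0000/(4)·0.9250^0·0.3799^4 = +0.020822
d^2_{0,0}(0.7793) = +0.732227 -0.493902 +0.020822 = +0.259147
|D^2_{0,0}|² = |d^2_{0,0}(β)|² = (+0.259147)² = 0.067157 (the z-rotation phases have unit modulus)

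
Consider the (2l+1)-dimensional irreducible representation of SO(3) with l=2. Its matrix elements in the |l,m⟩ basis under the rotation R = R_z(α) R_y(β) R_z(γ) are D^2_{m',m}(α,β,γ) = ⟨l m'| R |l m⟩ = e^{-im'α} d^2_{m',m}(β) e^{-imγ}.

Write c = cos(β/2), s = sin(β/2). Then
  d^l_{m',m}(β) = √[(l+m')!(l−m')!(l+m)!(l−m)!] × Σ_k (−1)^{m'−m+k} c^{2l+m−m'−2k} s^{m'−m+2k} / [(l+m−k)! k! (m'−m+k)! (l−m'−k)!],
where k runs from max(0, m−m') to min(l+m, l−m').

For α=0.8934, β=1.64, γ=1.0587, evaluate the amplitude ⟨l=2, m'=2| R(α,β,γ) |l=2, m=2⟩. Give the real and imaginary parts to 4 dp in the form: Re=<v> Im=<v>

First d^2_{2,2}(β=1.64), then the phase factors e^{-i(2)α} and e^{-i(2)γ}:
Half-angle: c=0.682221, s=0.731146. N=√(24·1·24·1)=24.000000
k: max(0,(2)−(2))=0 … min(2+(2),2−(2))=0
  k=0: (−1)^0·24.0000/(24)·0.6822^4·0.7311^0 = +0.216621
d^2_{2,2}(1.64) = +0.216621
Phases: e^{-i·(2)·0.8934}=-0.214328-0.976762i, e^{-i·(2)·1.0587}=-0.519789-0.854295i ⇒ D=-0.156625+0.149644i

Re=-0.1566 Im=0.1496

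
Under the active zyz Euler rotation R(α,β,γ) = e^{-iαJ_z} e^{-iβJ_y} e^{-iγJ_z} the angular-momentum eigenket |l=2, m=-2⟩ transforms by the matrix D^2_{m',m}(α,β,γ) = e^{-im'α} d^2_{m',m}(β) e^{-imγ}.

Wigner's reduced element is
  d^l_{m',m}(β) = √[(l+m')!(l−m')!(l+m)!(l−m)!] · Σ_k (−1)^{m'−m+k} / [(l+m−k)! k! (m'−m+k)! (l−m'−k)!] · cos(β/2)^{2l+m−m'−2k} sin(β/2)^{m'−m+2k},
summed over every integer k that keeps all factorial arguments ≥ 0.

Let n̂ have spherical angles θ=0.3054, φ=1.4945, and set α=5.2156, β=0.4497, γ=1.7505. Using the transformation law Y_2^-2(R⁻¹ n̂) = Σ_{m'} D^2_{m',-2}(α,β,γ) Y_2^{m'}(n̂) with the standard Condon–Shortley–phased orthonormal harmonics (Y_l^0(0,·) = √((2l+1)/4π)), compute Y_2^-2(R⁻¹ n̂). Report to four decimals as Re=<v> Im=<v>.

Re=-0.1102 Im=-0.1285

Need the full column D^2_{m',-2} for m'=−2..2 at α=5.2156, β=0.4497, γ=1.7505.
cos(β/2)=0.974828, sin(β/2)=0.222960
d^2_{-2,-2}: single k=0 term ⇒ +0.903049;  D = +0.183802+0.884146i
d^2_{-1,-2}: single k=0 term ⇒ -0.413086;  D = +0.313759-0.268692i
d^2_{0,-2}: single k=0 term ⇒ +0.115714;  D = -0.108320-0.040699i
d^2_{1,-2}: single k=0 term ⇒ -0.021609;  D = +0.003097+0.021386i
d^2_{2,-2}: single k=0 term ⇒ +0.002471;  D = +0.001972-0.001490i
Y_2^{m'}(θ=0.3054,φ=1.4945) and Σ D·Y over m':
  (+0.1838+0.8841i)·(-0.0345-0.0053i)  (+0.3138-0.2687i)·(+0.0169-0.2209i)  (-0.1083-0.0407i)·(+0.5452+0.0000i)  (+0.0031+0.0214i)·(-0.0169-0.2209i)  (+0.0020-0.0015i)·(-0.0345+0.0053i)
Y_2^-2(R⁻¹ n̂) = -0.110154-0.128511i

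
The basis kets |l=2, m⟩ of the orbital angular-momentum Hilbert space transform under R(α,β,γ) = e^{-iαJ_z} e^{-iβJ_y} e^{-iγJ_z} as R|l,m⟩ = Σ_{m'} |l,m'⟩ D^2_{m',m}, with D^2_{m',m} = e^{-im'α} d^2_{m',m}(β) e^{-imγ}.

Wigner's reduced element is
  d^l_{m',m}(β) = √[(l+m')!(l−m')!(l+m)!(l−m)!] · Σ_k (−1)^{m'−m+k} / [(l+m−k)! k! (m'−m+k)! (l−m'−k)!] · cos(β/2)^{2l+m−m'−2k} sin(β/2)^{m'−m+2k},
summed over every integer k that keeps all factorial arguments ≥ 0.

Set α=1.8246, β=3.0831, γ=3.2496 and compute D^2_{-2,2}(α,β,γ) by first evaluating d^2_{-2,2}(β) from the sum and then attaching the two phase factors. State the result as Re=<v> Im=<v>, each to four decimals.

Re=-0.9561 Im=-0.2870

Split into d^2_{-2,2}(β=3.0831) × two z-phases.
Half-angle: c=0.029242, s=0.999572. N=√(1·24·24·1)=24.000000
k∈{4} keeps every argument non-negative
  k=4: (−1)^0·24.0000/(24)·0.0292^0·0.9996^4 = +0.998291
d^2_{-2,2}(3.0831) = +0.998291
Phases: e^{-i·(-2)·1.8246}=-0.873910-0.486088i, e^{-i·(2)·3.2496}=+0.976759-0.214339i ⇒ D=-0.956150-0.286987i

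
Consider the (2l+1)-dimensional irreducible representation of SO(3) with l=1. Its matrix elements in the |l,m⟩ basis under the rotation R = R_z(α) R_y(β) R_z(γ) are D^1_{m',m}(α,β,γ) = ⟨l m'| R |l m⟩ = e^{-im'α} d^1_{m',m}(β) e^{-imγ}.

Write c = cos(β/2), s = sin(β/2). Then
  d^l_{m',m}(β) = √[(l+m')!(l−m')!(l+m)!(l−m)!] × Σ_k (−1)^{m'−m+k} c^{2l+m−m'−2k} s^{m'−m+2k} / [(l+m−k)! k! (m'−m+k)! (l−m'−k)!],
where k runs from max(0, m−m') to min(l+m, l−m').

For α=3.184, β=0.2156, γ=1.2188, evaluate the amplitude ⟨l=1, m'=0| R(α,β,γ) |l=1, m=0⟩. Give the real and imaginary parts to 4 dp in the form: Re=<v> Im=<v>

Split into d^1_{0,0}(β=0.2156) × two z-phases.
Half-angle: c=0.994195, s=0.107591. N=√(1·1·1·1)=1.000000
The bounds max(0,m−m')=0 and min(l+m,l−m')=1 give 2 terms
  k=0: (−1)^0·1.0000/(1)·0.9942^2·0.1076^0 = +0.988424
  k=1: (−1)^1·1.0000/(1)·0.9942^0·0.1076^2 = -0.011576
d^1_{0,0}(0.2156) = +0.988424 -0.011576 = +0.976848
D = (+1.000000+0.000000i)·(+0.976848)·(+1.000000+0.000000i) = +0.976848+0.000000i

Re=0.9768 Im=0.0000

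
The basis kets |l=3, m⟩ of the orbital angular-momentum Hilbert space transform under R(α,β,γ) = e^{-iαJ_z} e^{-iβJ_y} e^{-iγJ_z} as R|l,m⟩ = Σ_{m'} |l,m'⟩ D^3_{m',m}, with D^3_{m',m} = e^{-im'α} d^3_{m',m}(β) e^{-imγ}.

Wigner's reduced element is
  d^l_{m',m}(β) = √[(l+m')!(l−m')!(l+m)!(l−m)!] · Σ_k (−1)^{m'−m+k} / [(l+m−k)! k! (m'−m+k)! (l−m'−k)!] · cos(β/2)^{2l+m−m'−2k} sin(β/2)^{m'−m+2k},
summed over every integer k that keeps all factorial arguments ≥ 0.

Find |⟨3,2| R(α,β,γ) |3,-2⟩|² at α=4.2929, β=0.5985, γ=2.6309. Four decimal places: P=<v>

P=0.0011

Split into d^3_{2,-2}(β=0.5985) × two z-phases.
c=cos(0.5985/2)=0.955558, s=sin(0.5985/2)=0.294804; N=√[120·1·1·120]=120.000000
k∈{0,1} keeps every argument non-negative
  k=0: (−1)^4·120.0000/(24)·0.9556^2·0.2948^4 = +0.034484
  k=1: (−1)^5·120.0000/(120)·0.9556^0·0.2948^6 = -0.000656
d^3_{2,-2}(0.5985) = +0.034484 -0.000656 = +0.033827
|D^3_{2,-2}|² = |d^3_{2,-2}(β)|² = (+0.033827)² = 0.001144 (the z-rotation phases have unit modulus)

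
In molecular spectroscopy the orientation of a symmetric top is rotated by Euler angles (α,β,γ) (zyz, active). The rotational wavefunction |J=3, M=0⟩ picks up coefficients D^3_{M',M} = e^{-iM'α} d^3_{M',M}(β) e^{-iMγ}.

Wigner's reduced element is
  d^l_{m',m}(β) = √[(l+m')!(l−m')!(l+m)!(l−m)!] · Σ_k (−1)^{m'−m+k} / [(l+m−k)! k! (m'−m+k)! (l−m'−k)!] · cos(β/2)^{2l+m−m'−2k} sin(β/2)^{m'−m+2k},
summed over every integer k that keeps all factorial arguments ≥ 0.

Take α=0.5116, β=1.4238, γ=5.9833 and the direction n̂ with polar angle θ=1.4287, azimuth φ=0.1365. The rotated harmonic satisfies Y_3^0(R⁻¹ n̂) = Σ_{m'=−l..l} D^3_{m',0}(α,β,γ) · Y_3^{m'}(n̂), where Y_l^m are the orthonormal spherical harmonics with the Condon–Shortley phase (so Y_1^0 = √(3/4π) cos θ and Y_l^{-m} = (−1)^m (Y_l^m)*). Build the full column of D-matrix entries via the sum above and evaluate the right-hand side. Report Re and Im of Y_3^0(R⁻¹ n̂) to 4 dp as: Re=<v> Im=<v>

Need the full column D^3_{m',0} for m'=−3..3 at α=0.5116, β=1.4238, γ=5.9833.
cos(β/2)=0.757122, sin(β/2)=0.653273
d^3_{-3,0}: single k=3 term ⇒ +0.541125;  D = +0.019474+0.540775i
d^3_{-2,0}: k∈[2..3] ⇒ +0.768094 -0.571837 = +0.196256;  D = +0.102178+0.167559i
d^3_{-1,0}: k∈[1..3] ⇒ +0.563009 -1.257461 +0.312055 = -0.382397;  D = -0.333436-0.187211i
d^3_{0,0}: k∈[0..3] ⇒ +0.188363 -1.262107 +0.939625 -0.077727 = -0.211846;  D = -0.211846+0.000000i
d^3_{1,0}: k∈[0..2] ⇒ -0.563009 +1.257461 -0.312055 = +0.382397;  D = +0.333436-0.187211i
d^3_{2,0}: k∈[0..1] ⇒ +0.768094 -0.571837 = +0.196256;  D = +0.102178-0.167559i
d^3_{3,0}: single k=0 term ⇒ -0.541125;  D = -0.019474+0.540775i
Y_3^{m'}(θ=1.4287,φ=0.1365) and Σ D·Y over m':
  (+0.0195+0.5408i)·(+0.3713-0.1611i)  (+0.1022+0.1676i)·(+0.1366-0.0382i)  (-0.3334-0.1872i)·(-0.2852+0.0392i)  (-0.2118+0.0000i)·(-0.1532+0.0000i)  (+0.3334-0.1872i)·(+0.2852+0.0392i)  (+0.1022-0.1676i)·(+0.1366+0.0382i)  (-0.0195+0.5408i)·(-0.3713-0.1611i)
Y_3^0(R⁻¹ n̂) = +0.466771+0.000000i

Re=0.4668 Im=0.0000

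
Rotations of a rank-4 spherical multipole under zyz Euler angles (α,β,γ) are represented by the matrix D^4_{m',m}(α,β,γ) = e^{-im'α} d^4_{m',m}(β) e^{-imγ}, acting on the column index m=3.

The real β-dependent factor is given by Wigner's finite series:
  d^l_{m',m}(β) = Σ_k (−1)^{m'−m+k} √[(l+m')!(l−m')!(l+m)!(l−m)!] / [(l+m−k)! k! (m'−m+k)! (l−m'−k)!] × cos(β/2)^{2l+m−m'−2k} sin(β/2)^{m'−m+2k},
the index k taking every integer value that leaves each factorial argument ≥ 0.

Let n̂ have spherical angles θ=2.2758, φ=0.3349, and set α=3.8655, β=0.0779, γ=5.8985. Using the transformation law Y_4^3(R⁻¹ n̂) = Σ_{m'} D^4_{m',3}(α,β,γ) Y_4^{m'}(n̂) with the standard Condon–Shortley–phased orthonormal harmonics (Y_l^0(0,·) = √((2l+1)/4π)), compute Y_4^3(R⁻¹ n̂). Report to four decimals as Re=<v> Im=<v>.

Need the full column D^4_{m',3} for m'=−4..4 at α=3.8655, β=0.0779, γ=5.8985.
cos(β/2)=0.999242, sin(β/2)=0.038940
d^4_{-4,3}: single k=7 term ⇒ +0.000000;  D = -0.000000-0.000000i
d^4_{-3,3}: k∈[6..7] ⇒ +0.000000 -0.000000 = +0.000000;  D = +0.000000+0.000000i
d^4_{-2,3}: k∈[5..6] ⇒ +0.000001 -0.000000 = +0.000001;  D = -0.000001+0.000001i
d^4_{-1,3}: k∈[4..5] ⇒ +0.000030 -0.000000 = +0.000030;  D = +0.000009-0.000029i
d^4_{0,3}: k∈[3..4] ⇒ +0.000696 -0.000001 = +0.000695;  D = +0.000281+0.000635i
d^4_{1,3}: k∈[2..3] ⇒ +0.011981 -0.000030 = +0.011951;  D = -0.010862-0.004983i
d^4_{2,3}: k∈[1..2] ⇒ +0.144929 -0.000660 = +0.144269;  D = +0.138088-0.041773i
d^4_{3,3}: k∈[0..1] ⇒ +0.993948 -0.010566 = +0.983382;  D = -0.516623+0.836744i
d^4_{4,3}: single k=0 term ⇒ -0.109556;  D = +0.018619+0.107962i
Y_4^{m'}(θ=2.2758,φ=0.3349) and Σ D·Y over m':
  (-0.0000-0.0000i)·(+0.0341-0.1449i)  (+0.0000+0.0000i)·(-0.1922+0.3024i)  (-0.0000+0.0000i)·(+0.2951-0.2337i)  (+0.0000-0.0000i)·(+0.0133-0.0046i)  (+0.0003+0.0006i)·(-0.3624+0.0000i)  (-0.0109-0.0050i)·(-0.0133-0.0046i)  (+0.1381-0.0418i)·(+0.2951+0.2337i)  (-0.5166+0.8367i)·(+0.1922+0.3024i)  (+0.0186+0.1080i)·(+0.0341+0.1449i)
Y_4^3(R⁻¹ n̂) = -0.316836+0.030778i

Re=-0.3168 Im=0.0308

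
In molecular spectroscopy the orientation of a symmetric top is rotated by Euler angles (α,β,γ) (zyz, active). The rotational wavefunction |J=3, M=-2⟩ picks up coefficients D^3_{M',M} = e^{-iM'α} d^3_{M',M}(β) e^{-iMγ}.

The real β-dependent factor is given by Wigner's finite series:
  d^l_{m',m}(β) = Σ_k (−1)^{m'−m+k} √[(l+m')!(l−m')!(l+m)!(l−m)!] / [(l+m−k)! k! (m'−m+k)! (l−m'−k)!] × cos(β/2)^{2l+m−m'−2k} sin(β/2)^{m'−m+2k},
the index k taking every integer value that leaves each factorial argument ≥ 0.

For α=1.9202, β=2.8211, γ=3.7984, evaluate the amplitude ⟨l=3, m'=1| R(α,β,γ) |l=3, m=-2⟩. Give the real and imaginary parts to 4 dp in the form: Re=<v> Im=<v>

Re=0.3684 Im=-0.2556

Split into d^3_{1,-2}(β=2.8211) × two z-phases.
With c≡cos(β/2)=0.159561 and s≡sin(β/2)=0.987188, N=[24·2·1·120]^{1/2}=75.894664
Admissible k: 0..1 (factorial args all ≥0)
  k=0: (−1)^3·75.8947/(12)·0.1596^3·0.9872^3 = -0.024718
  k=1: (−1)^4·75.8947/(24)·0.1596^1·0.9872^5 = +0.473072
d^3_{1,-2}(2.8211) = -0.024718 +0.473072 = +0.448354
Attach z-rotation phases: D = e^{-i(1)(1.9202)}·(+0.448354)·e^{-i(-2)(3.7984)} = +0.368367-0.255591i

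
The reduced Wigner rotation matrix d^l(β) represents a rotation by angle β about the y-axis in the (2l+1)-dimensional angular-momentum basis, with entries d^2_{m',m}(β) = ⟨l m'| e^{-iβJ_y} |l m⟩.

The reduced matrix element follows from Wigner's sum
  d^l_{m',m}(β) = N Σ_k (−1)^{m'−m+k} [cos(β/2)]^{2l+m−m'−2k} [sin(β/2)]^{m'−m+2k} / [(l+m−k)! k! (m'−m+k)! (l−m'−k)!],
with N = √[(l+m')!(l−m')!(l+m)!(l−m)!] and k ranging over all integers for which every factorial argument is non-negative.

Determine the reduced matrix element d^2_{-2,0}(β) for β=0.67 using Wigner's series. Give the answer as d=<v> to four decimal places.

d^2_{-2,0}(β=0.67) via Wigner's sum:
With c≡cos(β/2)=0.944410 and s≡sin(β/2)=0.328769, N=[1·24·2·2]^{1/2}=9.797959
The bounds max(0,m−m')=2 and min(l+m,l−m')=2 give 1 term
  k=2: (−1)^0·9.7980/(4)·0.9444^2·0.3288^2 = +0.236145
d^2_{-2,0}(0.67) = +0.236145

d=0.2361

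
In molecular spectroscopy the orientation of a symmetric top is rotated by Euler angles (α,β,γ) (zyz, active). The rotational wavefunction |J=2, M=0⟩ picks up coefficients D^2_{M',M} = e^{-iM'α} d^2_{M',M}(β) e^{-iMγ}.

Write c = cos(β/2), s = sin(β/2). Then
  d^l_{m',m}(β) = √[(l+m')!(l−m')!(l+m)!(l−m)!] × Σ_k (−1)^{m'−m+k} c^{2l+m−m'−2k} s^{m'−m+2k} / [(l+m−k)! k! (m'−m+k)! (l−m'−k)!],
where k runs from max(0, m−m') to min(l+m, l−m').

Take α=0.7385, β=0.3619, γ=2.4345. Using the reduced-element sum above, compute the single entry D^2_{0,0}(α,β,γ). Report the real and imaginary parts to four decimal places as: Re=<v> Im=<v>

Split into d^2_{0,0}(β=0.3619) × two z-phases.
With c≡cos(β/2)=0.983673 and s≡sin(β/2)=0.179964, N=[2·2·2·2]^{1/2}=4.000000
k: max(0,(0)−(0))=0 … min(2+(0),2−(0))=2
  k=0: (−1)^0·4.0000/(4)·0.9837^4·0.1800^0 = +0.936275
  k=1: (−1)^1·4.0000/(1)·0.9837^2·0.1800^2 = -0.125353
  k=2: (−1)^2·4.0000/(4)·0.9837^0·0.1800^4 = +0.001049
d^2_{0,0}(0.3619) = +0.936275 -0.125353 +0.001049 = +0.811971
Attach z-rotation phases: D = e^{-i(0)(0.7385)}·(+0.811971)·e^{-i(0)(2.4345)} = +0.811971+0.000000i

Re=0.8120 Im=0.0000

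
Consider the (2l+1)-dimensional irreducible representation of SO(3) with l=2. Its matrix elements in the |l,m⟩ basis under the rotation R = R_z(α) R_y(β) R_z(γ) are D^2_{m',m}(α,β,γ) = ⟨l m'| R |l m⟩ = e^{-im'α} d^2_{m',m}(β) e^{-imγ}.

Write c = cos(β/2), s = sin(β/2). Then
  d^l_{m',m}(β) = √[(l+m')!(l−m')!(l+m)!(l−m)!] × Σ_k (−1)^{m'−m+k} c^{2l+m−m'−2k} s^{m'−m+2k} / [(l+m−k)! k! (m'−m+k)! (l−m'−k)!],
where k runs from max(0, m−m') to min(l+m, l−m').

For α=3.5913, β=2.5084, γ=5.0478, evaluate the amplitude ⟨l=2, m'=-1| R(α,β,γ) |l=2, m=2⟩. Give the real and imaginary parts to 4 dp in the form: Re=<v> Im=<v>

Re=0.5214 Im=-0.1172

First d^2_{-1,2}(β=2.5084), then the phase factors e^{-i(-1)α} and e^{-i(2)γ}:
c=cos(2.5084/2)=0.311334, s=sin(2.5084/2)=0.950301; N=√[1·6·24·1]=12.000000
The bounds max(0,m−m')=3 and min(l+m,l−m')=3 give 1 term
  k=3: (−1)^0·12.0000/(6)·0.3113^1·0.9503^3 = +0.534367
d^2_{-1,2}(2.5084) = +0.534367
Attach z-rotation phases: D = e^{-i(-1)(3.5913)}·(+0.534367)·e^{-i(2)(5.0478)} = +0.521357-0.117196i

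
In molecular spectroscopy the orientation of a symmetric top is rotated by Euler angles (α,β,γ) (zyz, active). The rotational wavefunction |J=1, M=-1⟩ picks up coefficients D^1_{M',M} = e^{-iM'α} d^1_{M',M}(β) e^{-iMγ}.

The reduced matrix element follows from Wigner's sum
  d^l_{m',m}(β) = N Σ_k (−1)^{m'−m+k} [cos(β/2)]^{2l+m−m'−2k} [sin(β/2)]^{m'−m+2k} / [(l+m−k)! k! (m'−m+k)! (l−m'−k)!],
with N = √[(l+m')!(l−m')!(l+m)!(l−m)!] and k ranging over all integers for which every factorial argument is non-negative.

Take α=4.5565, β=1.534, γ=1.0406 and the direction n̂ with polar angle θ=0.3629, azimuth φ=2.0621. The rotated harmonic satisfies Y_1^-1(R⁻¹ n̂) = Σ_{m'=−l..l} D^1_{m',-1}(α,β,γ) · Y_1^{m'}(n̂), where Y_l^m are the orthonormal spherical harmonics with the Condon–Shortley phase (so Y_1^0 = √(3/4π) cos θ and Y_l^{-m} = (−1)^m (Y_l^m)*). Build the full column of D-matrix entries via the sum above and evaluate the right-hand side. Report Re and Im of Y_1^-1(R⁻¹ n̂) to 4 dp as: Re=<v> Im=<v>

Re=-0.2288 Im=-0.2442

Need the full column D^1_{m',-1} for m'=−1..1 at α=4.5565, β=1.534, γ=1.0406.
cos(β/2)=0.719996, sin(β/2)=0.693978
d^1_{-1,-1}: single k=0 term ⇒ +0.518394;  D = +0.401098-0.328409i
d^1_{0,-1}: single k=0 term ⇒ -0.706628;  D = -0.357344-0.609614i
d^1_{1,-1}: single k=0 term ⇒ +0.481606;  D = -0.448260+0.176089i
Y_1^{m'}(θ=0.3629,φ=2.0621) and Σ D·Y over m':
  (+0.4011-0.3284i)·(-0.0579-0.1081i)  (-0.3573-0.6096i)·(+0.4568+0.0000i)  (-0.4483+0.1761i)·(+0.0579-0.1081i)
Y_1^-1(R⁻¹ n̂) = -0.228845-0.244169i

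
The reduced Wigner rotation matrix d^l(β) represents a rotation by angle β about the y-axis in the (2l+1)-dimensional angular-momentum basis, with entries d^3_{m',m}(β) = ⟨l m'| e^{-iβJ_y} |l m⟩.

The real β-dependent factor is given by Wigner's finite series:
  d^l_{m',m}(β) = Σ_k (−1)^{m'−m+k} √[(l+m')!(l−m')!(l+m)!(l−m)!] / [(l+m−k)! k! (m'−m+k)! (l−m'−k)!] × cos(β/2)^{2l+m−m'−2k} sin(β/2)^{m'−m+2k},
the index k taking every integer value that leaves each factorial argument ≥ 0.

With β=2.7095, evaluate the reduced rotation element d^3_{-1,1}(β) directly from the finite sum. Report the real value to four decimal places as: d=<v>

d=0.5458

d^3_{-1,1}(β=2.7095) via Wigner's sum:
Half-angle: c=0.214370, s=0.976753. N=√(2·24·24·2)=48.000000
k: max(0,(1)−(-1))=2 … min(3+(1),3−(-1))=4
  k=2: (−1)^0·48.0000/(8)·0.2144^4·0.9768^2 = +0.012089
  k=3: (−1)^1·48.0000/(6)·0.2144^2·0.9768^4 = -0.334622
  k=4: (−1)^2·48.0000/(48)·0.2144^0·0.9768^6 = +0.868375
d^3_{-1,1}(2.7095) = +0.012089 -0.334622 +0.868375 = +0.545842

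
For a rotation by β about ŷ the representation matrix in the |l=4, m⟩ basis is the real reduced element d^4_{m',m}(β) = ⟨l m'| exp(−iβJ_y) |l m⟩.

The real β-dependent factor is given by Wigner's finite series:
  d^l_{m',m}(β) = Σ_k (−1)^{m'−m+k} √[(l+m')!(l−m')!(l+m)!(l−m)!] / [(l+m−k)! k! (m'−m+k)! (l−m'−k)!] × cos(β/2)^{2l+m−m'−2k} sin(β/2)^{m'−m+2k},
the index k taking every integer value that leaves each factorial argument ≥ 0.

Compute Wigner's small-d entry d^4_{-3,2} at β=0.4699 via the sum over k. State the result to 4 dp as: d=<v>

d^4_{-3,2}(β=0.4699) via Wigner's sum:
With c≡cos(β/2)=0.972526 and s≡sin(β/2)=0.232794, N=[1·5040·720·2]^{1/2}=2693.993318
k∈{5,6} keeps every argument non-negative
  k=5: (−1)^0·2693.9933/(240)·0.9725^3·0.2328^5 = +0.007059
  k=6: (−1)^1·2693.9933/(720)·0.9725^1·0.2328^7 = -0.000135
d^4_{-3,2}(0.4699) = +0.007059 -0.000135 = +0.006924

d=0.0069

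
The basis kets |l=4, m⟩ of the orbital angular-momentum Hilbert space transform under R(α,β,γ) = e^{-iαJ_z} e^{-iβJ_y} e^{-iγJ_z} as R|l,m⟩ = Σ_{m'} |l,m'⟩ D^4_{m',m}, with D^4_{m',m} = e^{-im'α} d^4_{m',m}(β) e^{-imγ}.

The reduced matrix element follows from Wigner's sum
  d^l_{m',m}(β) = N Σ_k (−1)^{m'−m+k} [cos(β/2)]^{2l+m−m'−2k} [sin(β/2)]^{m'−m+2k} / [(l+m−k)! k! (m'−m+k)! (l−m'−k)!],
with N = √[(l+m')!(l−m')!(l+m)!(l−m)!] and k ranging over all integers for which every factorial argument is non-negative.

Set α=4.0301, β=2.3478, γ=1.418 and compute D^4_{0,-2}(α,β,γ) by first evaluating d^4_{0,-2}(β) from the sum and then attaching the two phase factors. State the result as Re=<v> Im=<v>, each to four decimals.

Re=-0.4679 Im=0.1476

D^4_{0,-2}(4.0301,2.3478,1.418) = e^{-i·0·4.0301}·d^4_{0,-2}(2.3478)·e^{-i·-2·1.418}. Compute d first:
With c≡cos(β/2)=0.386558 and s≡sin(β/2)=0.922265, N=[24·24·2·720]^{1/2}=910.735966
k∈{0,1,2} keeps every argument non-negative
  k=0: (−1)^2·910.7360/(96)·0.3866^6·0.9223^2 = +0.026923
  k=1: (−1)^3·910.7360/(36)·0.3866^4·0.9223^4 = -0.408668
  k=2: (−1)^4·910.7360/(96)·0.3866^2·0.9223^6 = +0.872338
d^4_{0,-2}(2.3478) = +0.026923 -0.408668 +0.872338 = +0.490593
Attach z-rotation phases: D = e^{-i(0)(4.0301)}·(+0.490593)·e^{-i(-2)(1.418)} = -0.467863+0.147599i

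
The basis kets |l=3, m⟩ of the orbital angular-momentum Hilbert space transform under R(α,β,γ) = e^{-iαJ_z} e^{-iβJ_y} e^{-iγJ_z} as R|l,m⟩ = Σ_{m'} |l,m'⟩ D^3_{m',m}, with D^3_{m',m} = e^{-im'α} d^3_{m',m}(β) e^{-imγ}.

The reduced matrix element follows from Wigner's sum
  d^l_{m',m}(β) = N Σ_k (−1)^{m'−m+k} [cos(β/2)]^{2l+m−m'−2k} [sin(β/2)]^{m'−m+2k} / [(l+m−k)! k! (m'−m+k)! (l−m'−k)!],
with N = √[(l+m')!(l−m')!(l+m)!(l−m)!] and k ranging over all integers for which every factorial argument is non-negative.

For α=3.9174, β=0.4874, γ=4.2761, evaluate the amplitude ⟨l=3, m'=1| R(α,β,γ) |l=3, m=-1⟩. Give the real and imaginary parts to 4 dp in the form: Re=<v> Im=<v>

Re=0.2664 Im=0.0999

First d^3_{1,-1}(β=0.4874), then the phase factors e^{-i(1)α} and e^{-i(-1)γ}:
Half-angle: c=0.970452, s=0.241295. N=√(24·2·2·24)=48.000000
k∈{0,1,2} keeps every argument non-negative
  k=0: (−1)^2·48.0000/(8)·0.9705^4·0.2413^2 = +0.309844
  k=1: (−1)^3·48.0000/(6)·0.9705^2·0.2413^4 = -0.025541
  k=2: (−1)^4·48.0000/(48)·0.9705^0·0.2413^6 = +0.000197
d^3_{1,-1}(0.4874) = +0.309844 -0.025541 +0.000197 = +0.284501
Phases: e^{-i·(1)·3.9174}=-0.713856+0.700293i, e^{-i·(-1)·4.2761}=-0.422579-0.906326i ⇒ D=+0.266394+0.099876i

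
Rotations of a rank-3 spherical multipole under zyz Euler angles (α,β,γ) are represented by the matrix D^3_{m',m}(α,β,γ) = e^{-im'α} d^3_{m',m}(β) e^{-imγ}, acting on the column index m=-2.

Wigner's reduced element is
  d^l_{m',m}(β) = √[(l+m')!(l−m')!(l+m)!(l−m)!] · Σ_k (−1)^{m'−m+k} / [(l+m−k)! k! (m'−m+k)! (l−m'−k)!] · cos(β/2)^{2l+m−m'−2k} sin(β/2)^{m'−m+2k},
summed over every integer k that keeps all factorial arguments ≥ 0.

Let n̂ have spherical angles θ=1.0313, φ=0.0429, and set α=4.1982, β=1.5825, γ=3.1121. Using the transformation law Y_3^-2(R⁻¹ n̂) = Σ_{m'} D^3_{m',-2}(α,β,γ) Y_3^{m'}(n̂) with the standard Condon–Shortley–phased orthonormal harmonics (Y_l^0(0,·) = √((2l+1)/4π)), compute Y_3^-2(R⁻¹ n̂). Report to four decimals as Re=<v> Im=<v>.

Need the full column D^3_{m',-2} for m'=−3..3 at α=4.1982, β=1.5825, γ=3.1121.
cos(β/2)=0.702957, sin(β/2)=0.711233
d^3_{-3,-2}: single k=1 term ⇒ +0.299041;  D = +0.298899-0.009196i
d^3_{-2,-2}: k∈[0..1] ⇒ +0.120662 -0.617601 = -0.496938;  D = +0.230988-0.439991i
d^3_{-1,-2}: k∈[0..1] ⇒ -0.386060 +0.790407 = +0.404347;  D = -0.219278-0.339726i
d^3_{0,-2}: k∈[0..1] ⇒ +0.676548 -0.692571 = -0.016023;  D = -0.015995+0.000945i
d^3_{1,-2}: k∈[0..1] ⇒ -0.790407 +0.404563 = -0.385843;  D = +0.169634-0.346554i
d^3_{2,-2}: k∈[0..1] ⇒ +0.632228 -0.129440 = +0.502788;  D = -0.284477-0.414570i
d^3_{3,-2}: single k=0 term ⇒ -0.313374;  D = -0.312182+0.027296i
Y_3^{m'}(θ=1.0313,φ=0.0429) and Σ D·Y over m':
  (+0.2989-0.0092i)·(+0.2613-0.0338i)  (+0.2310-0.4400i)·(+0.3850-0.0331i)  (-0.2193-0.3397i)·(+0.0885-0.0038i)  (-0.0160+0.0009i)·(-0.3222+0.0000i)  (+0.1696-0.3466i)·(-0.0885-0.0038i)  (-0.2845-0.4146i)·(+0.3850+0.0331i)  (-0.3122+0.0273i)·(-0.2613-0.0338i)
Y_3^-2(R⁻¹ n̂) = +0.106992-0.354704i

Re=0.1070 Im=-0.3547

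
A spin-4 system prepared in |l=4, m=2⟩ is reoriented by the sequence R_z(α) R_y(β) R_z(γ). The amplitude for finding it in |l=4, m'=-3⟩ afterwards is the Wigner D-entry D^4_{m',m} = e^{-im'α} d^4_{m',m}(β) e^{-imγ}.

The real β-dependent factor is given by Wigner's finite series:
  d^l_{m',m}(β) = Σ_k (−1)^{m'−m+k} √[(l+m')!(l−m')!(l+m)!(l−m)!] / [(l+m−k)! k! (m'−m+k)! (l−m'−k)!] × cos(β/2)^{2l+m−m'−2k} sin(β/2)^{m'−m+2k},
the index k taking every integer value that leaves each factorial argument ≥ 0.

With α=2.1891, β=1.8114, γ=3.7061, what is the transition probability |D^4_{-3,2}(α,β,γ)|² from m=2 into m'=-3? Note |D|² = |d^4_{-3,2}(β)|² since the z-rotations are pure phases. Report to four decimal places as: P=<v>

Split into d^4_{-3,2}(β=1.8114) × two z-phases.
Half-angle: c=0.617135, s=0.786857. N=√(1·5040·720·2)=2693.993318
k∈{5,6} keeps every argument non-negative
  k=5: (−1)^0·2693.9933/(240)·0.6171^3·0.7869^5 = +0.795803
  k=6: (−1)^1·2693.9933/(720)·0.6171^1·0.7869^7 = -0.431237
d^4_{-3,2}(1.8114) = +0.795803 -0.431237 = +0.364566
|D^4_{-3,2}|² = |d^4_{-3,2}(β)|² = (+0.364566)² = 0.132908 (the z-rotation phases have unit modulus)

P=0.1329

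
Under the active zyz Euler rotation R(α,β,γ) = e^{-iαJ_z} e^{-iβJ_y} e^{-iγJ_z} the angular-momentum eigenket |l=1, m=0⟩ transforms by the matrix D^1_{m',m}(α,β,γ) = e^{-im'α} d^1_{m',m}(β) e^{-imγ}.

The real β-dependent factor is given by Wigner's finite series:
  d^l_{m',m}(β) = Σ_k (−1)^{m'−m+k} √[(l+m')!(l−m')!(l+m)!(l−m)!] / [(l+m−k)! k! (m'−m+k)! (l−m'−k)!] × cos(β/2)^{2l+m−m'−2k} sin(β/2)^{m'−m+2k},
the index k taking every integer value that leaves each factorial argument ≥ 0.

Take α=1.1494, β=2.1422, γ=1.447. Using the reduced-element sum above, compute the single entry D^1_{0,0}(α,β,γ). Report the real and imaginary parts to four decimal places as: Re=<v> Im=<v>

Re=-0.5408 Im=0.0000

First d^1_{0,0}(β=2.1422), then the phase factors e^{-i(0)α} and e^{-i(0)γ}:
c=cos(2.1422/2)=0.479159, s=sin(2.1422/2)=0.877728; N=√[1·1·1·1]=1.000000
k∈{0,1} keeps every argument non-negative
  k=0: (−1)^0·1.0000/(1)·0.4792^2·0.8777^0 = +0.229593
  k=1: (−1)^1·1.0000/(1)·0.4792^0·0.8777^2 = -0.770407
d^1_{0,0}(2.1422) = +0.229593 -0.770407 = -0.540813
Phases: e^{-i·(0)·1.1494}=+1.000000+0.000000i, e^{-i·(0)·1.447}=+1.000000+0.000000i ⇒ D=-0.540813+0.000000i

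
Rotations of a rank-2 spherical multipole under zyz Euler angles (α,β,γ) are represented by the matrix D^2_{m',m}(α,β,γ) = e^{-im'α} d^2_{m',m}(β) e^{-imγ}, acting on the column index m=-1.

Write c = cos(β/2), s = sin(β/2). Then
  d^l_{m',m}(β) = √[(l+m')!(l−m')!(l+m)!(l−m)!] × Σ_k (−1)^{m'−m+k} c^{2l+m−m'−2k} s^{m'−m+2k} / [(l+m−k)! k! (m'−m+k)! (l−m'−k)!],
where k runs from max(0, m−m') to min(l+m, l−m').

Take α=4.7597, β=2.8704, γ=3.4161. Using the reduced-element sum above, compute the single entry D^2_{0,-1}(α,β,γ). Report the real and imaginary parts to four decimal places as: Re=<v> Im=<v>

Re=-0.3043 Im=-0.0857

First d^2_{0,-1}(β=2.8704), then the phase factors e^{-i(0)α} and e^{-i(-1)γ}:
c=cos(2.8704/2)=0.135181, s=sin(2.8704/2)=0.990821; N=√[2·2·1·6]=4.898979
k∈{0,1} keeps every argument non-negative
  k=0: (−1)^1·4.8990/(2)·0.1352^3·0.9908^1 = -0.005995
  k=1: (−1)^2·4.8990/(2)·0.1352^1·0.9908^3 = +0.322090
d^2_{0,-1}(2.8704) = -0.005995 +0.322090 = +0.316095
D = (+1.000000+0.000000i)·(+0.316095)·(-0.962559-0.271073i) = -0.304260-0.085685i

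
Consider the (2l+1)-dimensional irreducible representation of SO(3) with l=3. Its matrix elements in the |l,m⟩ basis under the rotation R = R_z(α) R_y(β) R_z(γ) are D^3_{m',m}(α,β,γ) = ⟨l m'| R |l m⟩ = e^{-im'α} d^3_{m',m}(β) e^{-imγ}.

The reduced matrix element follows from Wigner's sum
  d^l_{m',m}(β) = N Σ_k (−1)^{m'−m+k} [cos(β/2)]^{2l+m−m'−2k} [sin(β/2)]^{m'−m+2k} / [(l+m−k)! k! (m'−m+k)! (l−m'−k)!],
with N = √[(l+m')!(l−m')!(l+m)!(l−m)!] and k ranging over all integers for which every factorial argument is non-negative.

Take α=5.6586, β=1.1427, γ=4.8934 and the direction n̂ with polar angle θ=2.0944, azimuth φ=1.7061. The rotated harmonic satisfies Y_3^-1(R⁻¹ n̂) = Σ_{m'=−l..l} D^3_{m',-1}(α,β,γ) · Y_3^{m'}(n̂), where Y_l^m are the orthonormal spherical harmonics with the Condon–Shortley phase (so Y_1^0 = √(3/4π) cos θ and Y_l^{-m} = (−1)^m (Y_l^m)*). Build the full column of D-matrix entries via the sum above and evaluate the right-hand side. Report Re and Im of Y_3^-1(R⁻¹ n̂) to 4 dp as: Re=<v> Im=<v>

Re=-0.3403 Im=-0.1858

Need the full column D^3_{m',-1} for m'=−3..3 at α=5.6586, β=1.1427, γ=4.8934.
cos(β/2)=0.841172, sin(β/2)=0.540768
d^3_{-3,-1}: single k=2 term ⇒ +0.567030;  D = -0.562819+0.068977i
d^3_{-2,-1}: k∈[1..2] ⇒ +0.720169 -0.595274 = +0.124894;  D = -0.109447-0.060166i
d^3_{-1,-1}: k∈[0..2] ⇒ +0.354248 -1.171253 +0.363049 = -0.453956;  D = +0.194825+0.410024i
d^3_{0,-1}: k∈[0..2] ⇒ -0.788906 +0.978136 -0.134751 = +0.054480;  D = +0.009808-0.053589i
d^3_{1,-1}: k∈[0..2] ⇒ +0.878440 -0.484065 +0.025007 = +0.419382;  D = +0.302477-0.290498i
d^3_{2,-1}: k∈[0..1] ⇒ -0.595274 +0.123010 = -0.472265;  D = -0.467603+0.066189i
d^3_{3,-1}: single k=0 term ⇒ +0.234347;  D = +0.207433+0.109041i
Y_3^{m'}(θ=2.0944,φ=1.7061) and Σ D·Y over m':
  (-0.5628+0.0690i)·(+0.1070+0.2490i)  (-0.1094-0.0602i)·(+0.3693-0.1024i)  (+0.1948+0.4100i)·(-0.0094-0.0693i)  (+0.0098-0.0536i)·(+0.3265+0.0000i)  (+0.3025-0.2905i)·(+0.0094-0.0693i)  (-0.4676+0.0662i)·(+0.3693+0.1024i)  (+0.2074+0.1090i)·(-0.1070+0.2490i)
Y_3^-1(R⁻¹ n̂) = -0.340284-0.185829i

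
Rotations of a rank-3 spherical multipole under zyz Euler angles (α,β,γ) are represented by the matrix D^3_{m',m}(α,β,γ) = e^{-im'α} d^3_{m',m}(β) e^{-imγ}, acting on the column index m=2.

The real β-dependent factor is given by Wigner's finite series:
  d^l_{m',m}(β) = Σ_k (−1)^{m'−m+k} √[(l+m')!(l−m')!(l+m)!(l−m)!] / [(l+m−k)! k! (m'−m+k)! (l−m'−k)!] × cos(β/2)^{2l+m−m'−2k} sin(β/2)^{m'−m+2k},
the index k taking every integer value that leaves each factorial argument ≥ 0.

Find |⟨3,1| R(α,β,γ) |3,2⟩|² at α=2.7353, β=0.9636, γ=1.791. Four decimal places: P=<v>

P=0.1317

D^3_{1,2}(2.7353,0.9636,1.791) = e^{-i·1·2.7353}·d^3_{1,2}(0.9636)·e^{-i·2·1.791}. Compute d first:
With c≡cos(β/2)=0.886162 and s≡sin(β/2)=0.463375, N=[24·2·120·1]^{1/2}=75.894664
k∈{1,2} keeps every argument non-negative
  k=1: (−1)^0·75.8947/(24)·0.8862^5·0.4634^1 = +0.800754
  k=2: (−1)^1·75.8947/(12)·0.8862^3·0.4634^3 = -0.437893
d^3_{1,2}(0.9636) = +0.800754 -0.437893 = +0.362861
|D^3_{1,2}|² = |d^3_{1,2}(β)|² = (+0.362861)² = 0.131668 (the z-rotation phases have unit modulus)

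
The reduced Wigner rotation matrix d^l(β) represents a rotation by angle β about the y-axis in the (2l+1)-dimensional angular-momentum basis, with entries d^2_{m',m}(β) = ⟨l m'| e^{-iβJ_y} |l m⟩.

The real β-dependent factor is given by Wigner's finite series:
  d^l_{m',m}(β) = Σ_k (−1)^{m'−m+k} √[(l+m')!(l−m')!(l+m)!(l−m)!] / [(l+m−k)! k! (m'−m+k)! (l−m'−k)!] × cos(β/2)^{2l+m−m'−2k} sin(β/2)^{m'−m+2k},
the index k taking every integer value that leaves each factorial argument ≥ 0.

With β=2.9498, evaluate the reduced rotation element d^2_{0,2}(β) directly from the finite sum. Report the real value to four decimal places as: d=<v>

d=0.0223

d^2_{0,2}(β=2.9498) via Wigner's sum:
c=cos(2.9498/2)=0.095749, s=sin(2.9498/2)=0.995405; N=√[2·2·24·1]=9.797959
The bounds max(0,m−m')=2 and min(l+m,l−m')=2 give 1 term
  k=2: (−1)^0·9.7980/(4)·0.0957^2·0.9954^2 = +0.022251
d^2_{0,2}(2.9498) = +0.022251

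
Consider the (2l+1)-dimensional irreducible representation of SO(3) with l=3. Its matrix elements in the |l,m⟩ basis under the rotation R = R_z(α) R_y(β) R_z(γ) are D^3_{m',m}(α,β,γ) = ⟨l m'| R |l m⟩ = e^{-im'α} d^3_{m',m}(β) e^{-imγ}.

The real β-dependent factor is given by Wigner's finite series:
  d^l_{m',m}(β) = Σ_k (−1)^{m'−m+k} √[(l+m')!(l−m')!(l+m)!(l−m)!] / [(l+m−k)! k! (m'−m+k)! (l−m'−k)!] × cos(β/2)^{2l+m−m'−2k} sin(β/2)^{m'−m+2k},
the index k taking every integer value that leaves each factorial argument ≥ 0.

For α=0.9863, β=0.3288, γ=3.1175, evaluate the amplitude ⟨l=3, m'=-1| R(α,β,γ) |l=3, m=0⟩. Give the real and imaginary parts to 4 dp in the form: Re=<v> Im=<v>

First d^3_{-1,0}(β=0.3288), then the phase factors e^{-i(-1)α} and e^{-i(0)γ}:
With c≡cos(β/2)=0.986517 and s≡sin(β/2)=0.163660, N=[2·24·6·6]^{1/2}=41.569219
Admissible k: 1..3 (factorial args all ≥0)
  k=1: (−1)^0·41.5692/(12)·0.9865^5·0.1637^1 = +0.529733
  k=2: (−1)^1·41.5692/(4)·0.9865^3·0.1637^3 = -0.043738
  k=3: (−1)^2·41.5692/(12)·0.9865^1·0.1637^5 = +0.000401
d^3_{-1,0}(0.3288) = +0.529733 -0.043738 +0.000401 = +0.486396
Attach z-rotation phases: D = e^{-i(-1)(0.9863)}·(+0.486396)·e^{-i(0)(3.1175)} = +0.268383+0.405649i

Re=0.2684 Im=0.4056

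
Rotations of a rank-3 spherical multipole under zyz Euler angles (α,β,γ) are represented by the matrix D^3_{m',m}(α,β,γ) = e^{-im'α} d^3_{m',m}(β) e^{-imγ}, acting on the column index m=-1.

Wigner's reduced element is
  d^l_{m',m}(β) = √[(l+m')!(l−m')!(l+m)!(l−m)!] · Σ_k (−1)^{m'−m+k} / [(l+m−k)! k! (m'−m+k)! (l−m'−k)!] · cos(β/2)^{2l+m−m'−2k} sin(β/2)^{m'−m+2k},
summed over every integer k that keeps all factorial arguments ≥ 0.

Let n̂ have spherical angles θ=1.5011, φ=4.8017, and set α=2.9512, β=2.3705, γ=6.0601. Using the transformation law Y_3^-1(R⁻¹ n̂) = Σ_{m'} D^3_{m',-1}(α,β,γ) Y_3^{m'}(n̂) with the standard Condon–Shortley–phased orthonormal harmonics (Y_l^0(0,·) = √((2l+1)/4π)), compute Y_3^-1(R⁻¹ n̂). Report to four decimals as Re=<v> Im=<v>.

Re=0.0153 Im=0.2213

Need the full column D^3_{m',-1} for m'=−3..3 at α=2.9512, β=2.3705, γ=6.0601.
cos(β/2)=0.376065, sin(β/2)=0.926593
d^3_{-3,-1}: single k=2 term ⇒ +0.066509;  D = -0.046610+0.047444i
d^3_{-2,-1}: k∈[1..2] ⇒ +0.022040 -0.267601 = -0.245561;  D = -0.202132+0.139438i
d^3_{-1,-1}: k∈[0..2] ⇒ +0.002829 -0.137379 +0.625510 = +0.490959;  D = -0.449586+0.197266i
d^3_{0,-1}: k∈[0..2] ⇒ -0.024143 +0.439713 -0.889814 = -0.474245;  D = -0.462493+0.104922i
d^3_{1,-1}: k∈[0..2] ⇒ +0.103035 -0.834013 +0.632899 = -0.098080;  D = +0.098027-0.003206i
d^3_{2,-1}: k∈[0..1] ⇒ -0.267601 +0.812286 = +0.544685;  D = +0.537926+0.085541i
d^3_{3,-1}: single k=0 term ⇒ +0.403765;  D = -0.379549-0.137726i
Y_3^{m'}(θ=1.5011,φ=4.8017) and Σ D·Y over m':
  (-0.0466+0.0474i)·(-0.1097-0.3994i)  (-0.2021+0.1394i)·(-0.0697+0.0126i)  (-0.4496+0.1973i)·(-0.0281-0.3133i)  (-0.4625+0.1049i)·(-0.0773+0.0000i)  (+0.0980-0.0032i)·(+0.0281-0.3133i)  (+0.5379+0.0855i)·(-0.0697-0.0126i)  (-0.3795-0.1377i)·(+0.1097-0.3994i)
Y_3^-1(R⁻¹ n̂) = +0.015284+0.221329i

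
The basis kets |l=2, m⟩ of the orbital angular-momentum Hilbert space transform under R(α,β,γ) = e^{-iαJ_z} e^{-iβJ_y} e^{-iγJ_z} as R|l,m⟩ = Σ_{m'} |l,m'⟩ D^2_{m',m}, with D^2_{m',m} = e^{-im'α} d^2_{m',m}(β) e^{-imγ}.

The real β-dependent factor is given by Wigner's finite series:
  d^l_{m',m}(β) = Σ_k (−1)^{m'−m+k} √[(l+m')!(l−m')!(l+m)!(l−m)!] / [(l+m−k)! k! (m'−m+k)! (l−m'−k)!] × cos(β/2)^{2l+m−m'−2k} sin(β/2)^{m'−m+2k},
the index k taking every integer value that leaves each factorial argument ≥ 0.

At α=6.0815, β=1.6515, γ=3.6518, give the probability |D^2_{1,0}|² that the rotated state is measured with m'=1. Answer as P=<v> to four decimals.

P=0.0097

First d^2_{1,0}(β=1.6515), then the phase factors e^{-i(1)α} and e^{-i(0)γ}:
c=cos(1.6515/2)=0.678006, s=sin(1.6515/2)=0.735056; N=√[6·1·2·2]=4.898979
k∈{0,1} keeps every argument non-negative
  k=0: (−1)^1·4.8990/(2)·0.6780^3·0.7351^1 = -0.561173
  k=1: (−1)^2·4.8990/(2)·0.6780^1·0.7351^3 = +0.659586
d^2_{1,0}(1.6515) = -0.561173 +0.659586 = +0.098413
|D^2_{1,0}|² = |d^2_{1,0}(β)|² = (+0.098413)² = 0.009685 (the z-rotation phases have unit modulus)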